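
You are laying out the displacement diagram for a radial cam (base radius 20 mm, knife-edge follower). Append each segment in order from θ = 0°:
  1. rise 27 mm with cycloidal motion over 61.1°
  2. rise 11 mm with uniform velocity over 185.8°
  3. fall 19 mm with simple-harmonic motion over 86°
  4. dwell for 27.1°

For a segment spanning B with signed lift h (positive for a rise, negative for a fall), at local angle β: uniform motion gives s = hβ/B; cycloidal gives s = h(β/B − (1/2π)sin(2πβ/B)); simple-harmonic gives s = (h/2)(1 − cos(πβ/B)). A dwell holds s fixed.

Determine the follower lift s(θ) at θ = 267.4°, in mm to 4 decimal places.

seg 1 [0°–61.1°] cycloidal, h=27: full span → s += 27 → s = 27.0000
seg 2 [61.1°–246.9°] uniform, h=11: full span → s += 11 → s = 38.0000
seg 3 [246.9°–332.9°] simple-harmonic, h=-19: θ=267.4° here. β=20.5, B=86. -19/2·(1 − cos(π·0.2384)) = -2.5416 → s = 35.4584

35.4584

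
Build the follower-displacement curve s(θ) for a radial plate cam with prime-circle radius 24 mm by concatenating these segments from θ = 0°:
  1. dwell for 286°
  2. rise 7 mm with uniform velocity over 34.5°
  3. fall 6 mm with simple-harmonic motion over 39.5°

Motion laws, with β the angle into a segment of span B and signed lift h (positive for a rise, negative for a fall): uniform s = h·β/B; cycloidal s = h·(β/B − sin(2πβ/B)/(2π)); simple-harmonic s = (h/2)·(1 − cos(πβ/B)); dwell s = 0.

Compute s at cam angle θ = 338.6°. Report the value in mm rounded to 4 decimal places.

seg 1 [0°–286°] dwell: s stays 0.0000
seg 2 [286°–320.5°] uniform, h=7: full span → s += 7 → s = 7.0000
seg 3 [320.5°–360°] simple-harmonic, h=-6: θ=338.6° here. β=18.1, B=39.5. -6/2·(1 − cos(π·0.4582)) = -2.6074 → s = 4.3926

4.3926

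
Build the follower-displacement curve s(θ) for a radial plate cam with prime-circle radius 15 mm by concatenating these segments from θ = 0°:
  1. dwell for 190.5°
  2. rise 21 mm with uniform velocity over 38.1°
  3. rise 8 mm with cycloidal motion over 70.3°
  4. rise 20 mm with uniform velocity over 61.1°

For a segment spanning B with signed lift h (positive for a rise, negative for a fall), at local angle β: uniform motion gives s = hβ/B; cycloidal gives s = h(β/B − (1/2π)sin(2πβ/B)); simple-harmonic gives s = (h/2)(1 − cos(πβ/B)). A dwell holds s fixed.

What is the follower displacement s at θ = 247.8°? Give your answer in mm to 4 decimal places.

seg 1 [0°–190.5°] dwell: s stays 0.0000
seg 2 [190.5°–228.6°] uniform, h=21: full span → s += 21 → s = 21.0000
seg 3 [228.6°–298.9°] cycloidal, h=8: θ=247.8° here. β=19.2, B=70.3. 8·(0.2731 − sin(2π·0.2731)/(2π)) = 0.9251 → s = 21.9251

21.9251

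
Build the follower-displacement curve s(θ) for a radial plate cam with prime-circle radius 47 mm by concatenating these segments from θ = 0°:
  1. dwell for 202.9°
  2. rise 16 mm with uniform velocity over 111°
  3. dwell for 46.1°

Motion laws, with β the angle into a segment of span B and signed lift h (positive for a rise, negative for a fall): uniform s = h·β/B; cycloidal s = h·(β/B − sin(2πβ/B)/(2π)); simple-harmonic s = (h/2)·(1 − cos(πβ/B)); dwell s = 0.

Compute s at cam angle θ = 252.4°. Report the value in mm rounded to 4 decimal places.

seg 1 [0°–202.9°] dwell: s stays 0.0000
seg 2 [202.9°–313.9°] uniform, h=16: θ=252.4° here. β=49.5, B=111. 16·49.5/111 = 7.1351 → s = 7.1351

7.1351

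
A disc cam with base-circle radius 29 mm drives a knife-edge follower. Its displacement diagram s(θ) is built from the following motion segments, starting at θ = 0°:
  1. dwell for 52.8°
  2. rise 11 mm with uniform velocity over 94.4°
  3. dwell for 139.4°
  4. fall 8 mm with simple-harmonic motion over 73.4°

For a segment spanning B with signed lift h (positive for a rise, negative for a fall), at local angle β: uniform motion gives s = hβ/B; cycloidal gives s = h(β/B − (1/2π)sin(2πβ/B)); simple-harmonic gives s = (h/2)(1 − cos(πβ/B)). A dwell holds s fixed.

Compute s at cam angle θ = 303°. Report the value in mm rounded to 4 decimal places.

seg 1 [0°–52.8°] dwell: s stays 0.0000
seg 2 [52.8°–147.2°] uniform, h=11: full span → s += 11 → s = 11.0000
seg 3 [147.2°–286.6°] dwell: s stays 11.0000
seg 4 [286.6°–360°] simple-harmonic, h=-8: θ=303° here. β=16.4, B=73.4. -8/2·(1 − cos(π·0.2234)) = -0.9456 → s = 10.0544

10.0544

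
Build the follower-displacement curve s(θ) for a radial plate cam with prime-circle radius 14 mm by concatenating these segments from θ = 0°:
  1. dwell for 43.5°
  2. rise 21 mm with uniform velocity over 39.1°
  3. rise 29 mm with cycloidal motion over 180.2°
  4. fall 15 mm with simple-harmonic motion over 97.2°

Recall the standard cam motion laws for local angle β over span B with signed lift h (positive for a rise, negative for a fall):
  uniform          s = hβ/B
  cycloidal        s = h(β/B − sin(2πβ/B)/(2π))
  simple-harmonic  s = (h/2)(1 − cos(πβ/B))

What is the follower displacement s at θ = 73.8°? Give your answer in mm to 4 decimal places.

seg 1 [0°–43.5°] dwell: s stays 0.0000
seg 2 [43.5°–82.6°] uniform, h=21: θ=73.8° here. β=30.3, B=39.1. 21·30.3/39.1 = 16.2737 → s = 16.2737

16.2737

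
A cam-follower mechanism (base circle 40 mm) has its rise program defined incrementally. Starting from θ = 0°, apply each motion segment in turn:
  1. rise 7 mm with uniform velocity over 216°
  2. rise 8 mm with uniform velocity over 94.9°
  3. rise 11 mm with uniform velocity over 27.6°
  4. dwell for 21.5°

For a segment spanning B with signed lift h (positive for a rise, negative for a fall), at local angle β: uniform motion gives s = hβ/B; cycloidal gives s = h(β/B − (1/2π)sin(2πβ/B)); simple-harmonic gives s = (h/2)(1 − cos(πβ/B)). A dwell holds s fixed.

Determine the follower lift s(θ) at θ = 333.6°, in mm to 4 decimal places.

seg 1 [0°–216°] uniform, h=7: full span → s += 7 → s = 7.0000
seg 2 [216°–310.9°] uniform, h=8: full span → s += 8 → s = 15.0000
seg 3 [310.9°–338.5°] uniform, h=11: θ=333.6° here. β=22.7, B=27.6. 11·22.7/27.6 = 9.0471 → s = 24.0471

24.0471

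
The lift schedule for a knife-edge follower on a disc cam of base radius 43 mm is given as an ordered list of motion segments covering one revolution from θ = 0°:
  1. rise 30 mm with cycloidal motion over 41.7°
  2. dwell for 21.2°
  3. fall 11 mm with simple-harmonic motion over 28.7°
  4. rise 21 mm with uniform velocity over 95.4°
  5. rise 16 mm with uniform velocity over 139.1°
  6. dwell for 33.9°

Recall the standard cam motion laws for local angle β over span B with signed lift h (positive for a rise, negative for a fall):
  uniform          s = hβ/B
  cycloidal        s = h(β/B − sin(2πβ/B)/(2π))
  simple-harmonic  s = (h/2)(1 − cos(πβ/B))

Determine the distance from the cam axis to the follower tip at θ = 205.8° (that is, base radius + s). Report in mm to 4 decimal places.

seg 1 [0°–41.7°] cycloidal, h=30: full span → s += 30 → s = 30.0000
seg 2 [41.7°–62.9°] dwell: s stays 30.0000
seg 3 [62.9°–91.6°] simple-harmonic, h=-11: full span → s += -11 → s = 19.0000
seg 4 [91.6°–187°] uniform, h=21: full span → s += 21 → s = 40.0000
seg 5 [187°–326.1°] uniform, h=16: θ=205.8° here. β=18.8, B=139.1. 16·18.8/139.1 = 2.1625 → s = 42.1625
radial distance = base radius + s = 43 + 42.1625 = 85.1625

85.1625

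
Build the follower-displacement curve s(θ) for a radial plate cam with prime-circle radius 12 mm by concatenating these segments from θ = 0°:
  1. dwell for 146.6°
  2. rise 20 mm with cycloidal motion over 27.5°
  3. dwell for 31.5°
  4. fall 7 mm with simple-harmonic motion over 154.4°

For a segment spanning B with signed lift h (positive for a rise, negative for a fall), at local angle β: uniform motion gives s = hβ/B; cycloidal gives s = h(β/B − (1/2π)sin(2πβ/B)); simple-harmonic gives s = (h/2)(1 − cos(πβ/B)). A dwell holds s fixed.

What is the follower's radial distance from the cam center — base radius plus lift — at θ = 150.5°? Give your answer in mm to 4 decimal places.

seg 1 [0°–146.6°] dwell: s stays 0.0000
seg 2 [146.6°–174.1°] cycloidal, h=20: θ=150.5° here. β=3.9, B=27.5. 20·(0.1418 − sin(2π·0.1418)/(2π)) = 0.3607 → s = 0.3607
radial distance = base radius + s = 12 + 0.3607 = 12.3607

12.3607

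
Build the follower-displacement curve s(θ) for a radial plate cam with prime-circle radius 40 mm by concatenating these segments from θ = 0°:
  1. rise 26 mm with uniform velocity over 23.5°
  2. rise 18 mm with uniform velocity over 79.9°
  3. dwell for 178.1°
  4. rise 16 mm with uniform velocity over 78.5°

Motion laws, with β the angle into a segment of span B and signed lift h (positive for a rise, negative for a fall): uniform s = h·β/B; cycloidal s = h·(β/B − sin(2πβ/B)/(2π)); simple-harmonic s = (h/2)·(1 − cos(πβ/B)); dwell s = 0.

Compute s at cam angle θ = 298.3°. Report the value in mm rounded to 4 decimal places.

seg 1 [0°–23.5°] uniform, h=26: full span → s += 26 → s = 26.0000
seg 2 [23.5°–103.4°] uniform, h=18: full span → s += 18 → s = 44.0000
seg 3 [103.4°–281.5°] dwell: s stays 44.0000
seg 4 [281.5°–360°] uniform, h=16: θ=298.3° here. β=16.8, B=78.5. 16·16.8/78.5 = 3.4242 → s = 47.4242

47.4242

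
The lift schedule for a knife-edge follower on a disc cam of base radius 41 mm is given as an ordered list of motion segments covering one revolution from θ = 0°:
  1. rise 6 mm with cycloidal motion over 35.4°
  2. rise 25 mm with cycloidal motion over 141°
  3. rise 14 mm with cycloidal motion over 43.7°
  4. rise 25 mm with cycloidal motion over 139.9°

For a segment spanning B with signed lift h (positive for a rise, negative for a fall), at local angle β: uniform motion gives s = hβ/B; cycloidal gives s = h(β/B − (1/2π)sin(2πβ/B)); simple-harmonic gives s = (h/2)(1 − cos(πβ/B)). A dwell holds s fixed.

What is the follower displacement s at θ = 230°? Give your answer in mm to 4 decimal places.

seg 1 [0°–35.4°] cycloidal, h=6: full span → s += 6 → s = 6.0000
seg 2 [35.4°–176.4°] cycloidal, h=25: full span → s += 25 → s = 31.0000
seg 3 [176.4°–220.1°] cycloidal, h=14: full span → s += 14 → s = 45.0000
seg 4 [220.1°–360°] cycloidal, h=25: θ=230° here. β=9.9, B=139.9. 25·(0.0708 − sin(2π·0.0708)/(2π)) = 0.0577 → s = 45.0577

45.0577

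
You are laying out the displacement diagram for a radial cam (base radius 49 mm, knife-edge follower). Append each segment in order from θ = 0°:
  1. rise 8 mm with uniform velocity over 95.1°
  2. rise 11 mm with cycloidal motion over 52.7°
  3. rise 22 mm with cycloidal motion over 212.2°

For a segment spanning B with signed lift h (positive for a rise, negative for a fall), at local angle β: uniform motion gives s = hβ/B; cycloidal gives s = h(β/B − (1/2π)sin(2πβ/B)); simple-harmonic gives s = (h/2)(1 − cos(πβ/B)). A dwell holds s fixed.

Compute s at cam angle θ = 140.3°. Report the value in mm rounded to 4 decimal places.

seg 1 [0°–95.1°] uniform, h=8: full span → s += 8 → s = 8.0000
seg 2 [95.1°–147.8°] cycloidal, h=11: θ=140.3° here. β=45.2, B=52.7. 11·(0.8577 − sin(2π·0.8577)/(2π)) = 10.7996 → s = 18.7996

18.7996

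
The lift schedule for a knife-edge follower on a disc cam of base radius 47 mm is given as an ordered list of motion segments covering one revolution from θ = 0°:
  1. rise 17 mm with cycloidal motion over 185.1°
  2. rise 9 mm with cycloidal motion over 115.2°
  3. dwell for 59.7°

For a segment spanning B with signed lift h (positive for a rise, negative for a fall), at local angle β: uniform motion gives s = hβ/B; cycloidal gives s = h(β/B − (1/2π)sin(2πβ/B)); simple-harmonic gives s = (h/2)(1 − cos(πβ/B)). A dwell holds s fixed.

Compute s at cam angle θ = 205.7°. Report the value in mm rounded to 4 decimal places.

seg 1 [0°–185.1°] cycloidal, h=17: full span → s += 17 → s = 17.0000
seg 2 [185.1°–300.3°] cycloidal, h=9: θ=205.7° here. β=20.6, B=115.2. 9·(0.1788 − sin(2π·0.1788)/(2π)) = 0.3179 → s = 17.3179

17.3179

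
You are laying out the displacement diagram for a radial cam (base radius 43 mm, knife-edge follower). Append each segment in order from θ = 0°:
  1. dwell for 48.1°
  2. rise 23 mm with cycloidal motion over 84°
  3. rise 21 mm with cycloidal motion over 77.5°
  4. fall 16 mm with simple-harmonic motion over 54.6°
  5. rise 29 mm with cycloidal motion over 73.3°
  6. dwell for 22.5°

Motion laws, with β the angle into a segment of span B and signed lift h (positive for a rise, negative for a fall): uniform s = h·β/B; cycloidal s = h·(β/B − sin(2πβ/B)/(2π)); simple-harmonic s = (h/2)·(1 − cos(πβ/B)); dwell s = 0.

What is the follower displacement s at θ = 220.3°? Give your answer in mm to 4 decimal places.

seg 1 [0°–48.1°] dwell: s stays 0.0000
seg 2 [48.1°–132.1°] cycloidal, h=23: full span → s += 23 → s = 23.0000
seg 3 [132.1°–209.6°] cycloidal, h=21: full span → s += 21 → s = 44.0000
seg 4 [209.6°–264.2°] simple-harmonic, h=-16: θ=220.3° here. β=10.7, B=54.6. -16/2·(1 − cos(π·0.1960)) = -1.4689 → s = 42.5311

42.5311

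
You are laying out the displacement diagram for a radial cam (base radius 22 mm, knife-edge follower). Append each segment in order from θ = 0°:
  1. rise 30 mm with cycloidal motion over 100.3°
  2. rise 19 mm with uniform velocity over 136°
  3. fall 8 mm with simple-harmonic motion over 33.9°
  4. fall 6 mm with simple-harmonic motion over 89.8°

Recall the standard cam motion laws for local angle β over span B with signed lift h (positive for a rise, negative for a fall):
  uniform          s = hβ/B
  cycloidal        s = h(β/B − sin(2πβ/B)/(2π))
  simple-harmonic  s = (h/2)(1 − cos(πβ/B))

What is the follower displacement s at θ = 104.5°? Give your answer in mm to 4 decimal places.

seg 1 [0°–100.3°] cycloidal, h=30: full span → s += 30 → s = 30.0000
seg 2 [100.3°–236.3°] uniform, h=19: θ=104.5° here. β=4.2, B=136. 19·4.2/136 = 0.5868 → s = 30.5868

30.5868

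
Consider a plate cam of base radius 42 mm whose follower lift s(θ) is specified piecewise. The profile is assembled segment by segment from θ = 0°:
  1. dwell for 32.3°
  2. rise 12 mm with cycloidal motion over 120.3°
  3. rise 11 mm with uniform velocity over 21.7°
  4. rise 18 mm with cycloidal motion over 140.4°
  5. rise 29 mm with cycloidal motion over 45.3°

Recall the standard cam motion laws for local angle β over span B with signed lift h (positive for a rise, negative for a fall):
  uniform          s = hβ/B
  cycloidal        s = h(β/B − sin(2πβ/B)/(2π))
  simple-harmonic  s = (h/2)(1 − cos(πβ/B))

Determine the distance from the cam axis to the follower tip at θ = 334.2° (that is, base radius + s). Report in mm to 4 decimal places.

seg 1 [0°–32.3°] dwell: s stays 0.0000
seg 2 [32.3°–152.6°] cycloidal, h=12: full span → s += 12 → s = 12.0000
seg 3 [152.6°–174.3°] uniform, h=11: full span → s += 11 → s = 23.0000
seg 4 [174.3°–314.7°] cycloidal, h=18: full span → s += 18 → s = 41.0000
seg 5 [314.7°–360°] cycloidal, h=29: θ=334.2° here. β=19.5, B=45.3. 29·(0.4305 − sin(2π·0.4305)/(2π)) = 10.5304 → s = 51.5304
radial distance = base radius + s = 42 + 51.5304 = 93.5304

93.5304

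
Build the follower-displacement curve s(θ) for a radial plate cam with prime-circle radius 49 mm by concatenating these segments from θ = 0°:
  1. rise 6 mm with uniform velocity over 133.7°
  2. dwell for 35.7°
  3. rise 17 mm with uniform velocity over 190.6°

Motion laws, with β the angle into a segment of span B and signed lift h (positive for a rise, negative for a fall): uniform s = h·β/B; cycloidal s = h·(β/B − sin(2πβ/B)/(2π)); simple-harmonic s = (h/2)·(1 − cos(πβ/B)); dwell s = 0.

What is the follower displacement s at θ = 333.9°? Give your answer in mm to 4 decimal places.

seg 1 [0°–133.7°] uniform, h=6: full span → s += 6 → s = 6.0000
seg 2 [133.7°–169.4°] dwell: s stays 6.0000
seg 3 [169.4°–360°] uniform, h=17: θ=333.9° here. β=164.5, B=190.6. 17·164.5/190.6 = 14.6721 → s = 20.6721

20.6721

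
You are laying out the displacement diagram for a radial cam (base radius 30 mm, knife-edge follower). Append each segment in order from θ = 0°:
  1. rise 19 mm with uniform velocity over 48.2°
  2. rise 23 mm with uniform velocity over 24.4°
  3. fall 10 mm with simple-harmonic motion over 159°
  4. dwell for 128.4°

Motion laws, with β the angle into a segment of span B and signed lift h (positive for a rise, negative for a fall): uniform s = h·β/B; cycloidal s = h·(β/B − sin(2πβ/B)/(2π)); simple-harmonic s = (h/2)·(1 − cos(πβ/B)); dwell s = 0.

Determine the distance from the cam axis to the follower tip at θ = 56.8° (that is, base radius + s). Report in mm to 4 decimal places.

seg 1 [0°–48.2°] uniform, h=19: full span → s += 19 → s = 19.0000
seg 2 [48.2°–72.6°] uniform, h=23: θ=56.8° here. β=8.6, B=24.4. 23·8.6/24.4 = 8.1066 → s = 27.1066
radial distance = base radius + s = 30 + 27.1066 = 57.1066

57.1066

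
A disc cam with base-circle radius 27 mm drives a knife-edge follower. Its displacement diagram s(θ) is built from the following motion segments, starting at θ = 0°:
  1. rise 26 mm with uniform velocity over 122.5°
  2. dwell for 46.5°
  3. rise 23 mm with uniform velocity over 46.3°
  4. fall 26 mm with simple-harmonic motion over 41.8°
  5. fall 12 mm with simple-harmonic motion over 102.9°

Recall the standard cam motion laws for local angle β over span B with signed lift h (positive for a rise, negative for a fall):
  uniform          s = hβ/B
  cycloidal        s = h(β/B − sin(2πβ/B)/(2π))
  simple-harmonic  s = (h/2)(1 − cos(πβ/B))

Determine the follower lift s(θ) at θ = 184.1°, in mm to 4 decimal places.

seg 1 [0°–122.5°] uniform, h=26: full span → s += 26 → s = 26.0000
seg 2 [122.5°–169°] dwell: s stays 26.0000
seg 3 [169°–215.3°] uniform, h=23: θ=184.1° here. β=15.1, B=46.3. 23·15.1/46.3 = 7.5011 → s = 33.5011

33.5011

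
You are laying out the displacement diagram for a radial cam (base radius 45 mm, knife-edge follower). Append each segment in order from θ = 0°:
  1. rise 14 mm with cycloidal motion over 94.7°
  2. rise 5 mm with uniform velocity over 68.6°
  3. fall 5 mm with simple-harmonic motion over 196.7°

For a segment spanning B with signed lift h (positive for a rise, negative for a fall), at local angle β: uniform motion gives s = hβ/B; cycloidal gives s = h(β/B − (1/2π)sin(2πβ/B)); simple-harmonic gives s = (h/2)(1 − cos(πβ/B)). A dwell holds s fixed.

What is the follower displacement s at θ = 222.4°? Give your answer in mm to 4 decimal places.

seg 1 [0°–94.7°] cycloidal, h=14: full span → s += 14 → s = 14.0000
seg 2 [94.7°–163.3°] uniform, h=5: full span → s += 5 → s = 19.0000
seg 3 [163.3°–360°] simple-harmonic, h=-5: θ=222.4° here. β=59.1, B=196.7. -5/2·(1 − cos(π·0.3005)) = -1.0334 → s = 17.9666

17.9666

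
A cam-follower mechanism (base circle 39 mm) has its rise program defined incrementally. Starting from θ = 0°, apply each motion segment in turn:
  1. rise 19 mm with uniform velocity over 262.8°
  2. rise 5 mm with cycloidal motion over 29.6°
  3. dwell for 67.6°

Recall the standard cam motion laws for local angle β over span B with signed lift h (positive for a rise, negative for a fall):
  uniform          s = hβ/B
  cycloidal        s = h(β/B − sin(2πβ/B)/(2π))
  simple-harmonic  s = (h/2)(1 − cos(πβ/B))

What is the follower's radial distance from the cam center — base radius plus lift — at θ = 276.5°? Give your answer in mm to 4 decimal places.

seg 1 [0°–262.8°] uniform, h=19: full span → s += 19 → s = 19.0000
seg 2 [262.8°–292.4°] cycloidal, h=5: θ=276.5° here. β=13.7, B=29.6. 5·(0.4628 − sin(2π·0.4628)/(2π)) = 2.1301 → s = 21.1301
radial distance = base radius + s = 39 + 21.1301 = 60.1301

60.1301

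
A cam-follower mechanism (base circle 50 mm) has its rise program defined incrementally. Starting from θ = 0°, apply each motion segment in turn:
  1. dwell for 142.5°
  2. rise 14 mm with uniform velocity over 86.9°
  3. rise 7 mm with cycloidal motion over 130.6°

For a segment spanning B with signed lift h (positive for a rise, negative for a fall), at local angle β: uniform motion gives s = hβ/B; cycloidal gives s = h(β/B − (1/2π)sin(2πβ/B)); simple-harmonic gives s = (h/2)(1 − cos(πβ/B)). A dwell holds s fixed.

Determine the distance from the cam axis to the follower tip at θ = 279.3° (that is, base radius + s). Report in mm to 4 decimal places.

seg 1 [0°–142.5°] dwell: s stays 0.0000
seg 2 [142.5°–229.4°] uniform, h=14: full span → s += 14 → s = 14.0000
seg 3 [229.4°–360°] cycloidal, h=7: θ=279.3° here. β=49.9, B=130.6. 7·(0.3821 − sin(2π·0.3821)/(2π)) = 1.9226 → s = 15.9226
radial distance = base radius + s = 50 + 15.9226 = 65.9226

65.9226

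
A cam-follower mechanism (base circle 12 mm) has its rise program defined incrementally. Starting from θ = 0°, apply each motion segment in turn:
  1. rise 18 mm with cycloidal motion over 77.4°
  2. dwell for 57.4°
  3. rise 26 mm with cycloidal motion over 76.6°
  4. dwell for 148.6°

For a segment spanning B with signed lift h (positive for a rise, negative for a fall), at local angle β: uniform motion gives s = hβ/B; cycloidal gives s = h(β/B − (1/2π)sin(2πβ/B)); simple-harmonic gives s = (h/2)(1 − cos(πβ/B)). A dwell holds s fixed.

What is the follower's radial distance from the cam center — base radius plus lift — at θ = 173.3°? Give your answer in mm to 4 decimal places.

seg 1 [0°–77.4°] cycloidal, h=18: full span → s += 18 → s = 18.0000
seg 2 [77.4°–134.8°] dwell: s stays 18.0000
seg 3 [134.8°–211.4°] cycloidal, h=26: θ=173.3° here. β=38.5, B=76.6. 26·(0.5026 − sin(2π·0.5026)/(2π)) = 13.1358 → s = 31.1358
radial distance = base radius + s = 12 + 31.1358 = 43.1358

43.1358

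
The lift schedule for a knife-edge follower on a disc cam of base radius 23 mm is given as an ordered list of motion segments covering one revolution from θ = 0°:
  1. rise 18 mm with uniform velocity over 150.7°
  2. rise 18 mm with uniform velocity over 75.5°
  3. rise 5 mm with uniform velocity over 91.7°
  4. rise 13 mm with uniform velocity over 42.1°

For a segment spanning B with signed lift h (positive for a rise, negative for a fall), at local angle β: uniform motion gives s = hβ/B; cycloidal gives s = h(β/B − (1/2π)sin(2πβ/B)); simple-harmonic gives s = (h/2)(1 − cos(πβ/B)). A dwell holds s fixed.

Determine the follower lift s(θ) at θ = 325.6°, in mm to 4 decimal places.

seg 1 [0°–150.7°] uniform, h=18: full span → s += 18 → s = 18.0000
seg 2 [150.7°–226.2°] uniform, h=18: full span → s += 18 → s = 36.0000
seg 3 [226.2°–317.9°] uniform, h=5: full span → s += 5 → s = 41.0000
seg 4 [317.9°–360°] uniform, h=13: θ=325.6° here. β=7.7, B=42.1. 13·7.7/42.1 = 2.3777 → s = 43.3777

43.3777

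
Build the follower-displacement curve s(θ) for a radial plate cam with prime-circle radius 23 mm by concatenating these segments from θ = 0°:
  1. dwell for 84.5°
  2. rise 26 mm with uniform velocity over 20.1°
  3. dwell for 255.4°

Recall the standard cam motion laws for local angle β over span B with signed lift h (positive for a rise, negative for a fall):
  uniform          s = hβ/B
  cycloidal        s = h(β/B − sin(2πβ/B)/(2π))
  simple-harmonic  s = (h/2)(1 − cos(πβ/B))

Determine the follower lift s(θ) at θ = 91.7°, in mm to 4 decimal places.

seg 1 [0°–84.5°] dwell: s stays 0.0000
seg 2 [84.5°–104.6°] uniform, h=26: θ=91.7° here. β=7.2, B=20.1. 26·7.2/20.1 = 9.3134 → s = 9.3134

9.3134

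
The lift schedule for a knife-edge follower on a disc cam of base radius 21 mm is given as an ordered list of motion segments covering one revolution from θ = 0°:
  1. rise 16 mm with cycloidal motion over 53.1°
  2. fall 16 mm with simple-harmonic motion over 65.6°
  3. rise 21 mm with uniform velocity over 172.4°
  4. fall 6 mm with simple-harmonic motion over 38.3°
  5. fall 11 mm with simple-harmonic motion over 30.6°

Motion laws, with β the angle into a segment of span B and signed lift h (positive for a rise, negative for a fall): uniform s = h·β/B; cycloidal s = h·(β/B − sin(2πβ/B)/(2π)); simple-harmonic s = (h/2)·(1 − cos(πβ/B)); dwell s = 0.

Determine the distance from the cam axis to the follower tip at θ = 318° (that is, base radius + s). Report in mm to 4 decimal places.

seg 1 [0°–53.1°] cycloidal, h=16: full span → s += 16 → s = 16.0000
seg 2 [53.1°–118.7°] simple-harmonic, h=-16: full span → s += -16 → s = 0.0000
seg 3 [118.7°–291.1°] uniform, h=21: full span → s += 21 → s = 21.0000
seg 4 [291.1°–329.4°] simple-harmonic, h=-6: θ=318° here. β=26.9, B=38.3. -6/2·(1 − cos(π·0.7023)) = -4.7812 → s = 16.2188
radial distance = base radius + s = 21 + 16.2188 = 37.2188

37.2188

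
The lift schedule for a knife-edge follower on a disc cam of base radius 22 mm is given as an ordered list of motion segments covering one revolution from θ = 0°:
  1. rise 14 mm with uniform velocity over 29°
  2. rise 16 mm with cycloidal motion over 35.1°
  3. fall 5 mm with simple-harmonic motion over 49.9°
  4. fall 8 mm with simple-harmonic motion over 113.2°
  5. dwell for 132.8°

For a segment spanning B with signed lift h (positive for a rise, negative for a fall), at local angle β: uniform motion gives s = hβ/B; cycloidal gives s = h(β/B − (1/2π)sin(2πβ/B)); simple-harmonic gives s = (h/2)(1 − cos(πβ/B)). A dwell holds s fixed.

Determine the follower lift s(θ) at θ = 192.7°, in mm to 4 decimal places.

seg 1 [0°–29°] uniform, h=14: full span → s += 14 → s = 14.0000
seg 2 [29°–64.1°] cycloidal, h=16: full span → s += 16 → s = 30.0000
seg 3 [64.1°–114°] simple-harmonic, h=-5: full span → s += -5 → s = 25.0000
seg 4 [114°–227.2°] simple-harmonic, h=-8: θ=192.7° here. β=78.7, B=113.2. -8/2·(1 − cos(π·0.6952)) = -6.3024 → s = 18.6976

18.6976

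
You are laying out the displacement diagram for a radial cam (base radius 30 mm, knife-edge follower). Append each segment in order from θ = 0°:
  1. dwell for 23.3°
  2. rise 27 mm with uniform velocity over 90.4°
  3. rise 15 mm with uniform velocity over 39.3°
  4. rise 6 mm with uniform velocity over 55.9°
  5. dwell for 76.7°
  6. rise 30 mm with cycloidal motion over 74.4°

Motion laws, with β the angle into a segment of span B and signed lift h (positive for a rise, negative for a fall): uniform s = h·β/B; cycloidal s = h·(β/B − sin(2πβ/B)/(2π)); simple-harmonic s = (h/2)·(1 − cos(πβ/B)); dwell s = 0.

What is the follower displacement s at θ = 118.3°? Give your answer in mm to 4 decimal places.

seg 1 [0°–23.3°] dwell: s stays 0.0000
seg 2 [23.3°–113.7°] uniform, h=27: full span → s += 27 → s = 27.0000
seg 3 [113.7°–153°] uniform, h=15: θ=118.3° here. β=4.6, B=39.3. 15·4.6/39.3 = 1.7557 → s = 28.7557

28.7557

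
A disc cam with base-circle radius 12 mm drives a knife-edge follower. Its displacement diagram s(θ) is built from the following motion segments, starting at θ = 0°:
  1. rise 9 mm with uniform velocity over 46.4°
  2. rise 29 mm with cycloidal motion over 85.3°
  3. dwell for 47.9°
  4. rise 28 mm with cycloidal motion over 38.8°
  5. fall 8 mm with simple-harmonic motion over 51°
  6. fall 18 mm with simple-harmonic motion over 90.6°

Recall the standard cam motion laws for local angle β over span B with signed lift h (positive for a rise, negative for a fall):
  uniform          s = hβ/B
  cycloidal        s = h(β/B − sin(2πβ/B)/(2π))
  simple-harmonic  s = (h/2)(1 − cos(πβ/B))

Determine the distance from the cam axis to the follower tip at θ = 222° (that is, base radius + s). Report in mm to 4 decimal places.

seg 1 [0°–46.4°] uniform, h=9: full span → s += 9 → s = 9.0000
seg 2 [46.4°–131.7°] cycloidal, h=29: full span → s += 29 → s = 38.0000
seg 3 [131.7°–179.6°] dwell: s stays 38.0000
seg 4 [179.6°–218.4°] cycloidal, h=28: full span → s += 28 → s = 66.0000
seg 5 [218.4°–269.4°] simple-harmonic, h=-8: θ=222° here. β=3.6, B=51. -8/2·(1 − cos(π·0.0706)) = -0.0980 → s = 65.9020
radial distance = base radius + s = 12 + 65.9020 = 77.9020

77.9020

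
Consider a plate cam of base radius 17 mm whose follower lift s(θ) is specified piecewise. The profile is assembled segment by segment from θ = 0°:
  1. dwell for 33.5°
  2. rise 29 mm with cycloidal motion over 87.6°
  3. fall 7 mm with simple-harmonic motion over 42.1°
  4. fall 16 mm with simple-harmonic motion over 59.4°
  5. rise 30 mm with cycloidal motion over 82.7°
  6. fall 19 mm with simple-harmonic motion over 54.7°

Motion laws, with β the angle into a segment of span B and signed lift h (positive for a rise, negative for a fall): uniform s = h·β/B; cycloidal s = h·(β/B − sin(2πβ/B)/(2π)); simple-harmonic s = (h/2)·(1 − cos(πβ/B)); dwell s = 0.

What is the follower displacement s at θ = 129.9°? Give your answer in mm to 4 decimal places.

seg 1 [0°–33.5°] dwell: s stays 0.0000
seg 2 [33.5°–121.1°] cycloidal, h=29: full span → s += 29 → s = 29.0000
seg 3 [121.1°–163.2°] simple-harmonic, h=-7: θ=129.9° here. β=8.8, B=42.1. -7/2·(1 − cos(π·0.2090)) = -0.7279 → s = 28.2721

28.2721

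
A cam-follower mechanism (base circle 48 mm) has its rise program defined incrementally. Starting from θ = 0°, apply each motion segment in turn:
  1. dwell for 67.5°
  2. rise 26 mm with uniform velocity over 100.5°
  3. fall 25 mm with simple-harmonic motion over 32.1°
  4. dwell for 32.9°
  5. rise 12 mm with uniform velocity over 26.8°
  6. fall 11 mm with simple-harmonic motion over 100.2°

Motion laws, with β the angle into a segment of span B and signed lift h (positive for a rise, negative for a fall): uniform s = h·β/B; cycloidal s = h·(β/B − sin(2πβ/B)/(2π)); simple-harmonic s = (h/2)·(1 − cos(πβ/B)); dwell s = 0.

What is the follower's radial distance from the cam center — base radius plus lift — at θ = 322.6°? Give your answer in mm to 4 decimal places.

seg 1 [0°–67.5°] dwell: s stays 0.0000
seg 2 [67.5°–168°] uniform, h=26: full span → s += 26 → s = 26.0000
seg 3 [168°–200.1°] simple-harmonic, h=-25: full span → s += -25 → s = 1.0000
seg 4 [200.1°–233°] dwell: s stays 1.0000
seg 5 [233°–259.8°] uniform, h=12: full span → s += 12 → s = 13.0000
seg 6 [259.8°–360°] simple-harmonic, h=-11: θ=322.6° here. β=62.8, B=100.2. -11/2·(1 − cos(π·0.6267)) = -7.6326 → s = 5.3674
radial distance = base radius + s = 48 + 5.3674 = 53.3674

53.3674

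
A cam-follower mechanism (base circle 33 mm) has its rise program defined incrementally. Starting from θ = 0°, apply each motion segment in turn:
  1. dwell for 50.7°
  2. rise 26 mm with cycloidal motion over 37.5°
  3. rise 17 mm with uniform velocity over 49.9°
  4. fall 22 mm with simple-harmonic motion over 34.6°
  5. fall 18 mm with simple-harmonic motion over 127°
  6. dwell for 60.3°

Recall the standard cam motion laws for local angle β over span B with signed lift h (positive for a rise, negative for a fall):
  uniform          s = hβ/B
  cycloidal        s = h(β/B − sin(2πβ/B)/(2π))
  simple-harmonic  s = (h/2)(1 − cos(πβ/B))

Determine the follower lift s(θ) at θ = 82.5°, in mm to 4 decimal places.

seg 1 [0°–50.7°] dwell: s stays 0.0000
seg 2 [50.7°–88.2°] cycloidal, h=26: θ=82.5° here. β=31.8, B=37.5. 26·(0.8480 − sin(2π·0.8480)/(2π)) = 25.4260 → s = 25.4260

25.4260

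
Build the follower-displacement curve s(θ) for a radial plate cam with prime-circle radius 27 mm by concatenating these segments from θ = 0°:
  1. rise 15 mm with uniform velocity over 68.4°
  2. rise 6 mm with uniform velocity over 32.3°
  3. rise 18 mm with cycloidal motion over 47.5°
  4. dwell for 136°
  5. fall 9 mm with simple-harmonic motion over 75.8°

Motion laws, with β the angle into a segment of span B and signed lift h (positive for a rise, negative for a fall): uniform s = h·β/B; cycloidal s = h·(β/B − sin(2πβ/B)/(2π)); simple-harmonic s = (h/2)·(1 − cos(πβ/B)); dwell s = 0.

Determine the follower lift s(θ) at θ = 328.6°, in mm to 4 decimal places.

seg 1 [0°–68.4°] uniform, h=15: full span → s += 15 → s = 15.0000
seg 2 [68.4°–100.7°] uniform, h=6: full span → s += 6 → s = 21.0000
seg 3 [100.7°–148.2°] cycloidal, h=18: full span → s += 18 → s = 39.0000
seg 4 [148.2°–284.2°] dwell: s stays 39.0000
seg 5 [284.2°–360°] simple-harmonic, h=-9: θ=328.6° here. β=44.4, B=75.8. -9/2·(1 − cos(π·0.5858)) = -5.6977 → s = 33.3023

33.3023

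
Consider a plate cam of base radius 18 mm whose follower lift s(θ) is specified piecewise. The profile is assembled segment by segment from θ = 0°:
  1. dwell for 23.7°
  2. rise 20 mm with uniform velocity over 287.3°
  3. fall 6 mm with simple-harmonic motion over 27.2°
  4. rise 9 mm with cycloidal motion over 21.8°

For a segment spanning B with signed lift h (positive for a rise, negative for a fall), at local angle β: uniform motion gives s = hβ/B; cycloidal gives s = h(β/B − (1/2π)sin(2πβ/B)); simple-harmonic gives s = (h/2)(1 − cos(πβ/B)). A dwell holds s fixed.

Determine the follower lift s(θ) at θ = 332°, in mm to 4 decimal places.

seg 1 [0°–23.7°] dwell: s stays 0.0000
seg 2 [23.7°–311°] uniform, h=20: full span → s += 20 → s = 20.0000
seg 3 [311°–338.2°] simple-harmonic, h=-6: θ=332° here. β=21, B=27.2. -6/2·(1 − cos(π·0.7721)) = -5.2631 → s = 14.7369

14.7369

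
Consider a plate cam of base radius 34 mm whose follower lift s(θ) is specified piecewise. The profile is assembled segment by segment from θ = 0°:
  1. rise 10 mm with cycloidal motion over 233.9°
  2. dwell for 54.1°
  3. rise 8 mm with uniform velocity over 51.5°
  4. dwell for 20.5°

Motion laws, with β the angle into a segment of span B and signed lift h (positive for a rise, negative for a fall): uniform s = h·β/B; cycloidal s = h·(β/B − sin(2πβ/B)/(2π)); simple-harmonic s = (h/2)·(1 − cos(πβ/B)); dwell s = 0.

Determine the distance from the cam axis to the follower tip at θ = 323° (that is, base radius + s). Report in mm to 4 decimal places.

seg 1 [0°–233.9°] cycloidal, h=10: full span → s += 10 → s = 10.0000
seg 2 [233.9°–288°] dwell: s stays 10.0000
seg 3 [288°–339.5°] uniform, h=8: θ=323° here. β=35, B=51.5. 8·35/51.5 = 5.4369 → s = 15.4369
radial distance = base radius + s = 34 + 15.4369 = 49.4369

49.4369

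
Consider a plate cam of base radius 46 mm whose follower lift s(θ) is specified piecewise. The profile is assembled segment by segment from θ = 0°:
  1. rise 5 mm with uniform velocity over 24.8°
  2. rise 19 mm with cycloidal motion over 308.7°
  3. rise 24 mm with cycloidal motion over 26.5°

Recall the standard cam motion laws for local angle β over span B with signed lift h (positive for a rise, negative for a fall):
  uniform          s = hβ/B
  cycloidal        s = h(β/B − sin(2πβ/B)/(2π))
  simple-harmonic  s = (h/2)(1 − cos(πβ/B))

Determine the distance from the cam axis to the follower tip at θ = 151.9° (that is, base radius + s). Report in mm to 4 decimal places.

seg 1 [0°–24.8°] uniform, h=5: full span → s += 5 → s = 5.0000
seg 2 [24.8°–333.5°] cycloidal, h=19: θ=151.9° here. β=127.1, B=308.7. 19·(0.4117 − sin(2π·0.4117)/(2π)) = 6.2303 → s = 11.2303
radial distance = base radius + s = 46 + 11.2303 = 57.2303

57.2303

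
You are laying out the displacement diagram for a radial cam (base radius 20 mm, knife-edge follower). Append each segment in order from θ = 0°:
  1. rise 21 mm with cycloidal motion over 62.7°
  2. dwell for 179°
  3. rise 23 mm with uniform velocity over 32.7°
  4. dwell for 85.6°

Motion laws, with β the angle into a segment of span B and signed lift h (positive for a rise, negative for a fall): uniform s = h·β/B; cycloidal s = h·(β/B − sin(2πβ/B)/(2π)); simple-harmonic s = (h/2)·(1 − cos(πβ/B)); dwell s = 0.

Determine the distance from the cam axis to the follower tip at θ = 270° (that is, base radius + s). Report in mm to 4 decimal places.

seg 1 [0°–62.7°] cycloidal, h=21: full span → s += 21 → s = 21.0000
seg 2 [62.7°–241.7°] dwell: s stays 21.0000
seg 3 [241.7°–274.4°] uniform, h=23: θ=270° here. β=28.3, B=32.7. 23·28.3/32.7 = 19.9052 → s = 40.9052
radial distance = base radius + s = 20 + 40.9052 = 60.9052

60.9052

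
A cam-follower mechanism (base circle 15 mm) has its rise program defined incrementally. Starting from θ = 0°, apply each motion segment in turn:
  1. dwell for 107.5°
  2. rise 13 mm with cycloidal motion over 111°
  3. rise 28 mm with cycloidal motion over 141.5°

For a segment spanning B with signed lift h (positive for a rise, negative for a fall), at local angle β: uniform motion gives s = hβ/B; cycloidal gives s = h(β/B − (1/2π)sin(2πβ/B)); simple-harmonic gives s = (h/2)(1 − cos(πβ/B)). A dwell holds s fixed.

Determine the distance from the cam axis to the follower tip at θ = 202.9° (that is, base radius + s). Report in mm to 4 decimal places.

seg 1 [0°–107.5°] dwell: s stays 0.0000
seg 2 [107.5°–218.5°] cycloidal, h=13: θ=202.9° here. β=95.4, B=111. 13·(0.8595 − sin(2π·0.8595)/(2π)) = 12.7716 → s = 12.7716
radial distance = base radius + s = 15 + 12.7716 = 27.7716

27.7716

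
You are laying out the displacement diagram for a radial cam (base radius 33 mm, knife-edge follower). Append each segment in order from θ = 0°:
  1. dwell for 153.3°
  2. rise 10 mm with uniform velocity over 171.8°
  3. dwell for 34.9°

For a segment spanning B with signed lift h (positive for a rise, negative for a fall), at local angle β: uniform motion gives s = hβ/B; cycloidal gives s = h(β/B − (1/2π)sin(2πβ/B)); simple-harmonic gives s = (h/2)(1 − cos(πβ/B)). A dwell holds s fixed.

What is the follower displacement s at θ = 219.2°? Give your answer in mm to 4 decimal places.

seg 1 [0°–153.3°] dwell: s stays 0.0000
seg 2 [153.3°–325.1°] uniform, h=10: θ=219.2° here. β=65.9, B=171.8. 10·65.9/171.8 = 3.8359 → s = 3.8359

3.8359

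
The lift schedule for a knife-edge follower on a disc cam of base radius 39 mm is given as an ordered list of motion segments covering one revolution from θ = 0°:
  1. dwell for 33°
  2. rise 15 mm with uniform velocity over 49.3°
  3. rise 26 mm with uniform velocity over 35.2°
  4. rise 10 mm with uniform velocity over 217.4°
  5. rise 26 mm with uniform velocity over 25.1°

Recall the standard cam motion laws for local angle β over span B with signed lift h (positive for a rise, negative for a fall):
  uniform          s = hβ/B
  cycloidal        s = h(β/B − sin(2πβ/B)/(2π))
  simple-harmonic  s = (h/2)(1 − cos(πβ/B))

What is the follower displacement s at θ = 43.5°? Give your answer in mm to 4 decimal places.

seg 1 [0°–33°] dwell: s stays 0.0000
seg 2 [33°–82.3°] uniform, h=15: θ=43.5° here. β=10.5, B=49.3. 15·10.5/49.3 = 3.1947 → s = 3.1947

3.1947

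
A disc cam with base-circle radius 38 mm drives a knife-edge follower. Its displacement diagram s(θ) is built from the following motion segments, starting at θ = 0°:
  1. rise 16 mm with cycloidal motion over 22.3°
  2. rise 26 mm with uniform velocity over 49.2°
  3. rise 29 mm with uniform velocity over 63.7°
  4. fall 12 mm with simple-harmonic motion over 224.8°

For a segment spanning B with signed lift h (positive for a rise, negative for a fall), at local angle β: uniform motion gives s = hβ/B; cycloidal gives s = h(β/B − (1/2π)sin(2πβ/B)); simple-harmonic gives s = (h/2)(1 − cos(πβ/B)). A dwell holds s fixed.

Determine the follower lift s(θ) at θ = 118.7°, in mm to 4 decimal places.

seg 1 [0°–22.3°] cycloidal, h=16: full span → s += 16 → s = 16.0000
seg 2 [22.3°–71.5°] uniform, h=26: full span → s += 26 → s = 42.0000
seg 3 [71.5°–135.2°] uniform, h=29: θ=118.7° here. β=47.2, B=63.7. 29·47.2/63.7 = 21.4882 → s = 63.4882

63.4882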